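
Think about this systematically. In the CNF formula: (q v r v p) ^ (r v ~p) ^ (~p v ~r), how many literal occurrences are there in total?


Counting literals in each clause:
Clause 1: 3 literal(s)
Clause 2: 2 literal(s)
Clause 3: 2 literal(s)
Total = 7

7


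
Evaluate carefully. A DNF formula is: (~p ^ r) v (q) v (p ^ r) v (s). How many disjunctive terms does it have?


A DNF formula is a disjunction of terms (conjunctions).
Terms are separated by v.
Counting the disjuncts: 4 terms.

4


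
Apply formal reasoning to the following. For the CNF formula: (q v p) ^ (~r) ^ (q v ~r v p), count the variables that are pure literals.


Check each variable for pure literal status:
p: pure positive
q: pure positive
r: pure negative
Pure literal count = 3

3


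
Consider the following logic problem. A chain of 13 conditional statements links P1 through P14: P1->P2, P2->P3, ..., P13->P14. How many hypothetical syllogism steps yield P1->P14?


With 13 implications in a chain connecting 14 propositions:
P1->P2, P2->P3, ..., P13->P14
Steps needed = (number of implications) - 1 = 13 - 1 = 12

12


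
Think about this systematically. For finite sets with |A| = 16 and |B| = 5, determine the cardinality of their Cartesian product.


The Cartesian product A x B contains all ordered pairs (a, b).
|A x B| = |A| * |B| = 16 * 5 = 80

80


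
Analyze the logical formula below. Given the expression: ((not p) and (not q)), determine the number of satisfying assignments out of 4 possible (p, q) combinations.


Check all 4 assignments:
p=0, q=0: 1
p=0, q=1: 0
p=1, q=0: 0
p=1, q=1: 0
Count of True = 1

1


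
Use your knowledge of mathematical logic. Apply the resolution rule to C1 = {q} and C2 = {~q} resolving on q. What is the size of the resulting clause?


Remove q from C1 and ~q from C2.
C1 remainder: {}
C2 remainder: {}
Union (resolvent): {} (empty clause)
Resolvent has 0 literal(s).

0


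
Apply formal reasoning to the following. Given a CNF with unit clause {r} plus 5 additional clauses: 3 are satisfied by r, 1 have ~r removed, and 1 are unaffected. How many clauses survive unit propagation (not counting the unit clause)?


Satisfied (removed): 3
Shortened (remain): 1
Unchanged (remain): 1
Remaining = 1 + 1 = 2

2


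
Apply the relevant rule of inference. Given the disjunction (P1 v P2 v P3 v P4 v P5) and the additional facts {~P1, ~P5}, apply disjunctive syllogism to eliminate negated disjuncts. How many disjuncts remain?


Original disjuncts (5): P1, P2, P3, P4, P5
Negated (eliminate): ~P1, ~P5
Remaining disjuncts: P2, P3, P4
Count = 5 - 2 = 3

3


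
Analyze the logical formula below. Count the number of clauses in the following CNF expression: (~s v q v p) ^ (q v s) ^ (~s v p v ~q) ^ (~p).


A CNF formula is a conjunction of clauses.
Clauses are separated by ^.
Counting the conjuncts: 4 clauses.

4


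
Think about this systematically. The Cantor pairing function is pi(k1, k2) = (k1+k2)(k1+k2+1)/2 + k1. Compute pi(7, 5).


k1 + k2 = 12
(k1+k2)(k1+k2+1)/2 = 12 * 13 / 2 = 78
pi = 78 + 7 = 85

85


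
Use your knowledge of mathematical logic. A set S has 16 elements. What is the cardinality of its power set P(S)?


The power set of a set with n elements has 2^n elements.
|P(S)| = 2^16 = 65536

65536


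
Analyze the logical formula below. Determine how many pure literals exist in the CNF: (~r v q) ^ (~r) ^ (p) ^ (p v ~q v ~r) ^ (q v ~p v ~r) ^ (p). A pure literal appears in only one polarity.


Check each variable for pure literal status:
p: mixed (not pure)
q: mixed (not pure)
r: pure negative
Pure literal count = 1

1


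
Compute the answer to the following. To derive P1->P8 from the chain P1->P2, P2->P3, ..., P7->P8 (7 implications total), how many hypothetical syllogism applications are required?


With 7 implications in a chain connecting 8 propositions:
P1->P2, P2->P3, ..., P7->P8
Steps needed = (number of implications) - 1 = 7 - 1 = 6

6


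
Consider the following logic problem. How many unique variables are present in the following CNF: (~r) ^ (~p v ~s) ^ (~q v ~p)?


Identify each variable that appears in the formula.
Variables found: p, q, r, s
Count = 4

4


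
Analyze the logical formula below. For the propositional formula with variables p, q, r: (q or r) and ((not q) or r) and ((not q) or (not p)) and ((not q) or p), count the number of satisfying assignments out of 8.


Evaluate all 8 assignments for p, q, r:
p=0, q=0, r=0: 0
p=0, q=0, r=1: 1
p=0, q=1, r=0: 0
p=0, q=1, r=1: 0
p=1, q=0, r=0: 0
p=1, q=0, r=1: 1
p=1, q=1, r=0: 0
p=1, q=1, r=1: 0
Satisfying count = 2

2


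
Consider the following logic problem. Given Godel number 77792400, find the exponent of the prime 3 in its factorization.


Factorize 77792400 by dividing by 3 repeatedly.
Division steps: 3 divides 77792400 exactly 4 time(s).
Exponent of 3 = 4

4


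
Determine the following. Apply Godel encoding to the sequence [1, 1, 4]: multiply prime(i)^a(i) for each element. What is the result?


Encode each element as an exponent of the corresponding prime:
  2^1 = 2
  3^1 = 3
  5^4 = 625
Product = 2 * 3 * 625 = 3750

3750


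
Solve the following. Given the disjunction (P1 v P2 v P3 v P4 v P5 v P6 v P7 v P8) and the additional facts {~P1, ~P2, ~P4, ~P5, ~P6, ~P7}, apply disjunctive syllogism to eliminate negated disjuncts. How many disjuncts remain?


Original disjuncts (8): P1, P2, P3, P4, P5, P6, P7, P8
Negated (eliminate): ~P1, ~P2, ~P4, ~P5, ~P6, ~P7
Remaining disjuncts: P3, P8
Count = 8 - 6 = 2

2


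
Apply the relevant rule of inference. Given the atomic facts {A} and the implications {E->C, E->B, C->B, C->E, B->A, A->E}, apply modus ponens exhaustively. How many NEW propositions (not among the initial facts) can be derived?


Initial facts: {A}
Apply modus ponens to closure:
  A and A->E  =>  E
  E and E->C  =>  C
  E and E->B  =>  B
Final known: {A, B, C, E}
New propositions: {B, C, E}
Count = 3

3


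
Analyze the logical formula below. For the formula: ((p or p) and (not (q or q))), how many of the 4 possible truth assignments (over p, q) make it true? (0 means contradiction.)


Check all 4 assignments:
p=0, q=0: 0
p=0, q=1: 0
p=1, q=0: 1
p=1, q=1: 0
Count of True = 1

1


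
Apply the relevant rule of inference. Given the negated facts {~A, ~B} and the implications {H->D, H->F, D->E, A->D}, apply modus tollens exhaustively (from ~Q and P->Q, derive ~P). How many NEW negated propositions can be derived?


Initial negated facts: {~A, ~B}
Apply modus tollens to closure:
  (no implication fires)
Final negated: {~A, ~B}
New negations: {(none)}
Count = 0

0


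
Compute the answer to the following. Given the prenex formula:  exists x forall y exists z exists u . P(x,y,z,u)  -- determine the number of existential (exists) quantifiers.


Quantifier prefix: exists x forall y exists z exists u
Mark each quantifier type:
  E U E E
Universal count = 1, Existential count = 3
Asked for existential (exists) quantifiers: 3

3


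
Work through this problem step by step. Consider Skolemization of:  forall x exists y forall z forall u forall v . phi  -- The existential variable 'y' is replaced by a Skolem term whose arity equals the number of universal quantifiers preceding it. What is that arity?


Quantifier prefix: forall x exists y forall z forall u forall v
'y' is existentially quantified at position 2.
Universal variables preceding it: x
Skolem function arity = 1

1


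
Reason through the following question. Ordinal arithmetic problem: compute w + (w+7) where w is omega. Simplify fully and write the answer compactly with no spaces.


Compute w + (w+7).
Ordinal + is associative but NOT commutative; for finite n>0, n + w = w but w + n stays w+n.
w + (w+7) = (w+w) + 7 = w*2+7.
Result = w*2+7

w*2+7


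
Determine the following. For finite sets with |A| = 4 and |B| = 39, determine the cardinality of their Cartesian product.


The Cartesian product A x B contains all ordered pairs (a, b).
|A x B| = |A| * |B| = 4 * 39 = 156

156


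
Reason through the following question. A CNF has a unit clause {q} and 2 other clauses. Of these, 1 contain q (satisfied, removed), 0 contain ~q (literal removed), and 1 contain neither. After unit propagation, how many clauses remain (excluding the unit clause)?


Satisfied (removed): 1
Shortened (remain): 0
Unchanged (remain): 1
Remaining = 0 + 1 = 1

1


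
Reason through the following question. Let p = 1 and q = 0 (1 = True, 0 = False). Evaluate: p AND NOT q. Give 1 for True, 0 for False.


p = 1, q = 0
Operation: p AND NOT q
Evaluate: 1 AND NOT 0 = 1

1


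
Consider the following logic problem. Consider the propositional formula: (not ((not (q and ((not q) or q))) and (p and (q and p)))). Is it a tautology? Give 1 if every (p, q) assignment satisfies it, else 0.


Check all 4 assignments:
p=0, q=0: 1
p=0, q=1: 1
p=1, q=0: 1
p=1, q=1: 1
Satisfying count = 4/4.
Tautology iff count = 4: yes.

1


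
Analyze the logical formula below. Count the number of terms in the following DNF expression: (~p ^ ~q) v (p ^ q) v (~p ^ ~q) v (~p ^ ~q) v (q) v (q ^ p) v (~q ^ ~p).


A DNF formula is a disjunction of terms (conjunctions).
Terms are separated by v.
Counting the disjuncts: 7 terms.

7


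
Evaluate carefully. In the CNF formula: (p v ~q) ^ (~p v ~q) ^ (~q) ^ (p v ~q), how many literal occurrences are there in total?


Counting literals in each clause:
Clause 1: 2 literal(s)
Clause 2: 2 literal(s)
Clause 3: 1 literal(s)
Clause 4: 2 literal(s)
Total = 7

7


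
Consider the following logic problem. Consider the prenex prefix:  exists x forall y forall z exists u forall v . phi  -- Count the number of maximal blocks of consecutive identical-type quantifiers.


Quantifier-type sequence: E A A E A  (A=forall, E=exists)
Group into maximal same-type runs:
  Ex1 | Ax2 | Ex1 | Ax1
Number of blocks = 4

4


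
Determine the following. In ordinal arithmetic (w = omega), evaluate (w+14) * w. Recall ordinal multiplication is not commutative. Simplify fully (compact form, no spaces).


Compute (w+14) * w.
Ordinal * is associative and left-distributive over +, but NOT commutative; for finite n>1, n*w = w but w*n stays w*n.
(w+14) * w = sup{(w+14)*k : k<w} = sup{w*k+14} = w^2 (the +14 tail is absorbed in the limit).
Result = w^2

w^2


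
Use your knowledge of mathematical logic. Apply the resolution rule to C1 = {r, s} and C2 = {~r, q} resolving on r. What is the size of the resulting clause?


Remove r from C1 and ~r from C2.
C1 remainder: {s}
C2 remainder: {q}
Union (resolvent): {q, s}
Resolvent has 2 literal(s).

2


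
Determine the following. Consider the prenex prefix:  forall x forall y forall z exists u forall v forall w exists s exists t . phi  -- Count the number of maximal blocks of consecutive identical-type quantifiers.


Quantifier-type sequence: A A A E A A E E  (A=forall, E=exists)
Group into maximal same-type runs:
  Ax3 | Ex1 | Ax2 | Ex2
Number of blocks = 4

4


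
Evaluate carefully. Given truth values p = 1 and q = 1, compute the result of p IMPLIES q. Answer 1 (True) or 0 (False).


p = 1, q = 1
Operation: p IMPLIES q
Evaluate: 1 IMPLIES 1 = 1

1


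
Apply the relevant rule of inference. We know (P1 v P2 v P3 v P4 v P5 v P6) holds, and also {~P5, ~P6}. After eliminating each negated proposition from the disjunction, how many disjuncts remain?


Original disjuncts (6): P1, P2, P3, P4, P5, P6
Negated (eliminate): ~P5, ~P6
Remaining disjuncts: P1, P2, P3, P4
Count = 6 - 2 = 4

4


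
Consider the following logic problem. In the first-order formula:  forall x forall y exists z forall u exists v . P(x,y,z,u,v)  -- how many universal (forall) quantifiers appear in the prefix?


Quantifier prefix: forall x forall y exists z forall u exists v
Mark each quantifier type:
  U U E U E
Universal count = 3, Existential count = 2
Asked for universal (forall) quantifiers: 3

3


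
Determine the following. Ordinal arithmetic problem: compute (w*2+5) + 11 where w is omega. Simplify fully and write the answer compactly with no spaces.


Compute (w*2+5) + 11.
Ordinal + is associative but NOT commutative; for finite n>0, n + w = w but w + n stays w+n.
By associativity: (w*2+5) + 11 = w*2 + (5+11) = w*2+16.
Result = w*2+16

w*2+16


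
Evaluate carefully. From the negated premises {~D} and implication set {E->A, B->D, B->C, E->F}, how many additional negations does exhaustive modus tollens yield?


Initial negated facts: {~D}
Apply modus tollens to closure:
  ~D and B->D  =>  ~B
Final negated: {~B, ~D}
New negations: {~B}
Count = 1

1


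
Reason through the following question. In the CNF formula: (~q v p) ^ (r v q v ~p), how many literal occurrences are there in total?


Counting literals in each clause:
Clause 1: 2 literal(s)
Clause 2: 3 literal(s)
Total = 5

5


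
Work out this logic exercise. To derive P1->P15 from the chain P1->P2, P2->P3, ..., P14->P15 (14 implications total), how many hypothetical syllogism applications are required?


With 14 implications in a chain connecting 15 propositions:
P1->P2, P2->P3, ..., P14->P15
Steps needed = (number of implications) - 1 = 14 - 1 = 13

13


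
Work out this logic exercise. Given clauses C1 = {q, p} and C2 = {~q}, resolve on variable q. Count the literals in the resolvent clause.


Remove q from C1 and ~q from C2.
C1 remainder: {p}
C2 remainder: {}
Union (resolvent): {p}
Resolvent has 1 literal(s).

1


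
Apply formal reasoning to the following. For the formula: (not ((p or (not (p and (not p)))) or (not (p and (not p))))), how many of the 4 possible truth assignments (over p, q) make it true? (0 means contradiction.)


Check all 4 assignments:
p=0, q=0: 0
p=0, q=1: 0
p=1, q=0: 0
p=1, q=1: 0
Count of True = 0

0


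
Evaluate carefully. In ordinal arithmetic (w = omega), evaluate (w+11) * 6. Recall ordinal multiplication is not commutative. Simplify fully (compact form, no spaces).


Compute (w+11) * 6.
Ordinal * is associative and left-distributive over +, but NOT commutative; for finite n>1, n*w = w but w*n stays w*n.
(w+11) * 6 = (w+11) repeated 6 times. Each intermediate +11 is absorbed by the following w; only the last survives: w*6+11.
Result = w*6+11

w*6+11


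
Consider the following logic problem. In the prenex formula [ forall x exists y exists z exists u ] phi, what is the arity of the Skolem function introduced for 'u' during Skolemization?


Quantifier prefix: forall x exists y exists z exists u
'u' is existentially quantified at position 4.
Universal variables preceding it: x
Skolem function arity = 1

1


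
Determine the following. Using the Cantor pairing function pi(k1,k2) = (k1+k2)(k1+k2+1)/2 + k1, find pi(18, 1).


k1 + k2 = 19
(k1+k2)(k1+k2+1)/2 = 19 * 20 / 2 = 190
pi = 190 + 18 = 208

208


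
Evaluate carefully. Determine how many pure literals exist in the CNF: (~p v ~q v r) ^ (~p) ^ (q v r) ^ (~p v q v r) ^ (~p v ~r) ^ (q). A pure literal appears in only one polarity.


Check each variable for pure literal status:
p: pure negative
q: mixed (not pure)
r: mixed (not pure)
Pure literal count = 1

1


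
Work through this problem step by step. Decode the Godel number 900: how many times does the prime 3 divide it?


Factorize 900 by dividing by 3 repeatedly.
Division steps: 3 divides 900 exactly 2 time(s).
Exponent of 3 = 2

2


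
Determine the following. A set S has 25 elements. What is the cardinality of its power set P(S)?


The power set of a set with n elements has 2^n elements.
|P(S)| = 2^25 = 33554432

33554432


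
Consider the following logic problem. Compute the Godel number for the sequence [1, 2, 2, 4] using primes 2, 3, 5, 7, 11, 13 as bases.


Encode each element as an exponent of the corresponding prime:
  2^1 = 2
  3^2 = 9
  5^2 = 25
  7^4 = 2401
Product = 2 * 9 * 25 * 2401 = 1080450

1080450


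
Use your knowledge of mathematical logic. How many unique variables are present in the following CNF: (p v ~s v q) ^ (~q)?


Identify each variable that appears in the formula.
Variables found: p, q, s
Count = 3

3


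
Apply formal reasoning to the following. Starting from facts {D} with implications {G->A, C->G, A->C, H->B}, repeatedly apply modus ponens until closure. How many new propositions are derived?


Initial facts: {D}
Apply modus ponens to closure:
  (no implication fires)
Final known: {D}
New propositions: {(none)}
Count = 0

0


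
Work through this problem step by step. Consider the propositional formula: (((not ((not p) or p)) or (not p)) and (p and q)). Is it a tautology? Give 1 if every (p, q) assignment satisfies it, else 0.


Check all 4 assignments:
p=0, q=0: 0
p=0, q=1: 0
p=1, q=0: 0
p=1, q=1: 0
Satisfying count = 0/4.
Tautology iff count = 4: no.

0


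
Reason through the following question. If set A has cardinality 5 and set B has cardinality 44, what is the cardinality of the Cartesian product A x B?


The Cartesian product A x B contains all ordered pairs (a, b).
|A x B| = |A| * |B| = 5 * 44 = 220

220


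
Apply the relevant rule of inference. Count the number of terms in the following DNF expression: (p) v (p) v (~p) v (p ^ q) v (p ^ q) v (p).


A DNF formula is a disjunction of terms (conjunctions).
Terms are separated by v.
Counting the disjuncts: 6 terms.

6


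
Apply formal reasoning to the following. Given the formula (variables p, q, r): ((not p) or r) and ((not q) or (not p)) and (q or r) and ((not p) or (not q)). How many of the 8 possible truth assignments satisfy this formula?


Evaluate all 8 assignments for p, q, r:
p=0, q=0, r=0: 0
p=0, q=0, r=1: 1
p=0, q=1, r=0: 1
p=0, q=1, r=1: 1
p=1, q=0, r=0: 0
p=1, q=0, r=1: 1
p=1, q=1, r=0: 0
p=1, q=1, r=1: 0
Satisfying count = 4

4


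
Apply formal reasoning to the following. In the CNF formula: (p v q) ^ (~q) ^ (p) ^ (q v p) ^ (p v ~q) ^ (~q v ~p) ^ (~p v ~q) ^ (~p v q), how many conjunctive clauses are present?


A CNF formula is a conjunction of clauses.
Clauses are separated by ^.
Counting the conjuncts: 8 clauses.

8


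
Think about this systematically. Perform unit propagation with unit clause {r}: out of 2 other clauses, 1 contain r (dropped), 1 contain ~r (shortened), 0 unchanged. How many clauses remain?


Satisfied (removed): 1
Shortened (remain): 1
Unchanged (remain): 0
Remaining = 1 + 0 = 1

1


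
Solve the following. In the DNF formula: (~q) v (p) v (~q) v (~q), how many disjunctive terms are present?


A DNF formula is a disjunction of terms (conjunctions).
Terms are separated by v.
Counting the disjuncts: 4 terms.

4


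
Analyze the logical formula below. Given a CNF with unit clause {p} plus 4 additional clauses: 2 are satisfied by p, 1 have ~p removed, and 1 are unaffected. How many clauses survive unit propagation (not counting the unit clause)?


Satisfied (removed): 2
Shortened (remain): 1
Unchanged (remain): 1
Remaining = 1 + 1 = 2

2


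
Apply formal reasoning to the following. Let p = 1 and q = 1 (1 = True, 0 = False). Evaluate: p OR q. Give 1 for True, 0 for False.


p = 1, q = 1
Operation: p OR q
Evaluate: 1 OR 1 = 1

1


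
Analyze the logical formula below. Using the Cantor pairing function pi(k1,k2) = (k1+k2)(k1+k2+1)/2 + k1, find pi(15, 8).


k1 + k2 = 23
(k1+k2)(k1+k2+1)/2 = 23 * 24 / 2 = 276
pi = 276 + 15 = 291

291


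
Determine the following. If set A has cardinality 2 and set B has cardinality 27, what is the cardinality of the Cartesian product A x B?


The Cartesian product A x B contains all ordered pairs (a, b).
|A x B| = |A| * |B| = 2 * 27 = 54

54


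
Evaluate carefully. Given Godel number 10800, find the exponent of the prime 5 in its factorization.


Factorize 10800 by dividing by 5 repeatedly.
Division steps: 5 divides 10800 exactly 2 time(s).
Exponent of 5 = 2

2


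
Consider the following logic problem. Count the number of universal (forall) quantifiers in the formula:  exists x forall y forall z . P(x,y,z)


Quantifier prefix: exists x forall y forall z
Mark each quantifier type:
  E U U
Universal count = 2, Existential count = 1
Asked for universal (forall) quantifiers: 2

2


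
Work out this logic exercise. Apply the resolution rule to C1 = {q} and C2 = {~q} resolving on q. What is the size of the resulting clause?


Remove q from C1 and ~q from C2.
C1 remainder: {}
C2 remainder: {}
Union (resolvent): {} (empty clause)
Resolvent has 0 literal(s).

0


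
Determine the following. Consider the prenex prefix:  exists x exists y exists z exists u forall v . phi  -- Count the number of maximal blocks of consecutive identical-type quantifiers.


Quantifier-type sequence: E E E E A  (A=forall, E=exists)
Group into maximal same-type runs:
  Ex4 | Ax1
Number of blocks = 2

2


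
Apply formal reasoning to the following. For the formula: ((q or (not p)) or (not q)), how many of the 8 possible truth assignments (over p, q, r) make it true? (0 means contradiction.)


Check all 8 assignments:
p=0, q=0, r=0: 1
p=0, q=0, r=1: 1
p=0, q=1, r=0: 1
p=0, q=1, r=1: 1
p=1, q=0, r=0: 1
p=1, q=0, r=1: 1
p=1, q=1, r=0: 1
p=1, q=1, r=1: 1
Count of True = 8

8


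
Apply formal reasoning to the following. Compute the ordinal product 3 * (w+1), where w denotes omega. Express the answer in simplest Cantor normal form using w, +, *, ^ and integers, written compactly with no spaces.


Compute 3 * (w+1).
Ordinal * is associative and left-distributive over +, but NOT commutative; for finite n>1, n*w = w but w*n stays w*n.
By left-distributivity: 3 * (w+1) = 3*w + 3*1 = w + 3 = w+3.
Result = w+3

w+3


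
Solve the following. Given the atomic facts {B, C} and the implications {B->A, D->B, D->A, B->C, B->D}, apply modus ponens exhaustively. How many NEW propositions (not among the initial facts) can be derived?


Initial facts: {B, C}
Apply modus ponens to closure:
  B and B->A  =>  A
  B and B->D  =>  D
Final known: {A, B, C, D}
New propositions: {A, D}
Count = 2

2


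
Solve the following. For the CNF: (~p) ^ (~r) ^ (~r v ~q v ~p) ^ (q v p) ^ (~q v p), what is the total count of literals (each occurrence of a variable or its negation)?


Counting literals in each clause:
Clause 1: 1 literal(s)
Clause 2: 1 literal(s)
Clause 3: 3 literal(s)
Clause 4: 2 literal(s)
Clause 5: 2 literal(s)
Total = 9

9


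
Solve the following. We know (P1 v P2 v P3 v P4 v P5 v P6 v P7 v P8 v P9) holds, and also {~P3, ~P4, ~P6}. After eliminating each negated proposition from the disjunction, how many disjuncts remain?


Original disjuncts (9): P1, P2, P3, P4, P5, P6, P7, P8, P9
Negated (eliminate): ~P3, ~P4, ~P6
Remaining disjuncts: P1, P2, P5, P7, P8, P9
Count = 9 - 3 = 6

6


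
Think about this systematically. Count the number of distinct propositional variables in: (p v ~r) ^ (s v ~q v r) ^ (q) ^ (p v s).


Identify each variable that appears in the formula.
Variables found: p, q, r, s
Count = 4

4


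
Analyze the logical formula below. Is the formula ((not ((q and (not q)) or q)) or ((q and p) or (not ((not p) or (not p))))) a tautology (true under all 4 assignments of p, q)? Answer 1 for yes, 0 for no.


Check all 4 assignments:
p=0, q=0: 1
p=0, q=1: 0
p=1, q=0: 1
p=1, q=1: 1
Satisfying count = 3/4.
Tautology iff count = 4: no.

0


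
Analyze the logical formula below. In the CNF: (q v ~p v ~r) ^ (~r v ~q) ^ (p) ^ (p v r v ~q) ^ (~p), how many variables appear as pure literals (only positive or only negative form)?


Check each variable for pure literal status:
p: mixed (not pure)
q: mixed (not pure)
r: mixed (not pure)
Pure literal count = 0

0


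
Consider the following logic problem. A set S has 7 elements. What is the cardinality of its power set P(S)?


The power set of a set with n elements has 2^n elements.
|P(S)| = 2^7 = 128

128


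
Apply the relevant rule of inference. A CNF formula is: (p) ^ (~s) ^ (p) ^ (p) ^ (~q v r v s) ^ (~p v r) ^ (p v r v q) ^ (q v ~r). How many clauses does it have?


A CNF formula is a conjunction of clauses.
Clauses are separated by ^.
Counting the conjuncts: 8 clauses.

8


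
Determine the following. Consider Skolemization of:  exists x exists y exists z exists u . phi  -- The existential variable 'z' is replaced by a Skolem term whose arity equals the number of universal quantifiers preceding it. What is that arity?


Quantifier prefix: exists x exists y exists z exists u
'z' is existentially quantified at position 3.
No universal quantifiers precede it.
Skolem function arity = 0 (a Skolem constant)

0


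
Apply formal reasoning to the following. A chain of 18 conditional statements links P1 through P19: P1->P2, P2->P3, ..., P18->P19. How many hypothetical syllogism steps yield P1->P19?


With 18 implications in a chain connecting 19 propositions:
P1->P2, P2->P3, ..., P18->P19
Steps needed = (number of implications) - 1 = 18 - 1 = 17

17


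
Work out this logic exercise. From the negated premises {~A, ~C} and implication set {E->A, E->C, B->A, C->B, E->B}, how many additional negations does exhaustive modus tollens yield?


Initial negated facts: {~A, ~C}
Apply modus tollens to closure:
  ~A and E->A  =>  ~E
  ~A and B->A  =>  ~B
Final negated: {~A, ~B, ~C, ~E}
New negations: {~B, ~E}
Count = 2

2


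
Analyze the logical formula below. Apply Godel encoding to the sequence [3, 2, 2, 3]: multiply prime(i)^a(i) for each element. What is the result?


Encode each element as an exponent of the corresponding prime:
  2^3 = 8
  3^2 = 9
  5^2 = 25
  7^3 = 343
Product = 8 * 9 * 25 * 343 = 617400

617400


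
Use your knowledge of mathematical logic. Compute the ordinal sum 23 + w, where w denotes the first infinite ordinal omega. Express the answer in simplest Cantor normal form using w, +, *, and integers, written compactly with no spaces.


Compute 23 + w.
Ordinal + is associative but NOT commutative; for finite n>0, n + w = w but w + n stays w+n.
Any finite left addend is absorbed by w on the right: 23 + w = w.
Result = w

w


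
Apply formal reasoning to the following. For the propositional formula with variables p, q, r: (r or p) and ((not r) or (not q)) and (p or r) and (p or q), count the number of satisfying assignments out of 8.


Evaluate all 8 assignments for p, q, r:
p=0, q=0, r=0: 0
p=0, q=0, r=1: 0
p=0, q=1, r=0: 0
p=0, q=1, r=1: 0
p=1, q=0, r=0: 1
p=1, q=0, r=1: 1
p=1, q=1, r=0: 1
p=1, q=1, r=1: 0
Satisfying count = 3

3


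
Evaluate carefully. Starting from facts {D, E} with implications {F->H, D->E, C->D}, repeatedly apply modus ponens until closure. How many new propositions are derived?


Initial facts: {D, E}
Apply modus ponens to closure:
  (no implication fires)
Final known: {D, E}
New propositions: {(none)}
Count = 0

0


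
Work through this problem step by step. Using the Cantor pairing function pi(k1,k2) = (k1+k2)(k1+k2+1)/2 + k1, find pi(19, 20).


k1 + k2 = 39
(k1+k2)(k1+k2+1)/2 = 39 * 40 / 2 = 780
pi = 780 + 19 = 799

799


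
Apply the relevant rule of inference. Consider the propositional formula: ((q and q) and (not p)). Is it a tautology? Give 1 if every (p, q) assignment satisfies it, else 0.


Check all 4 assignments:
p=0, q=0: 0
p=0, q=1: 1
p=1, q=0: 0
p=1, q=1: 0
Satisfying count = 1/4.
Tautology iff count = 4: no.

0


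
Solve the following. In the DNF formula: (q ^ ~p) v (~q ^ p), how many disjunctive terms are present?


A DNF formula is a disjunction of terms (conjunctions).
Terms are separated by v.
Counting the disjuncts: 2 terms.

2


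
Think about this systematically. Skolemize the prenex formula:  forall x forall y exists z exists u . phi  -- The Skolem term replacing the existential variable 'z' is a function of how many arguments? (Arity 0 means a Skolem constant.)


Quantifier prefix: forall x forall y exists z exists u
'z' is existentially quantified at position 3.
Universal variables preceding it: x, y
Skolem function arity = 2

2


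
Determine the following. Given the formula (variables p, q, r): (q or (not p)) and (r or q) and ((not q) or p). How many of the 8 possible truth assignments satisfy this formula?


Evaluate all 8 assignments for p, q, r:
p=0, q=0, r=0: 0
p=0, q=0, r=1: 1
p=0, q=1, r=0: 0
p=0, q=1, r=1: 0
p=1, q=0, r=0: 0
p=1, q=0, r=1: 0
p=1, q=1, r=0: 1
p=1, q=1, r=1: 1
Satisfying count = 3

3


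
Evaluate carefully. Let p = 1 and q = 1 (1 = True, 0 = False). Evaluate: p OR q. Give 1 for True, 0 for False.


p = 1, q = 1
Operation: p OR q
Evaluate: 1 OR 1 = 1

1


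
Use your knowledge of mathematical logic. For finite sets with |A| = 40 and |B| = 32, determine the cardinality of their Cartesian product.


The Cartesian product A x B contains all ordered pairs (a, b).
|A x B| = |A| * |B| = 40 * 32 = 1280

1280


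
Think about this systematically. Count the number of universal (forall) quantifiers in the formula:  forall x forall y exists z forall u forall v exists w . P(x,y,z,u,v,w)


Quantifier prefix: forall x forall y exists z forall u forall v exists w
Mark each quantifier type:
  U U E U U E
Universal count = 4, Existential count = 2
Asked for universal (forall) quantifiers: 4

4


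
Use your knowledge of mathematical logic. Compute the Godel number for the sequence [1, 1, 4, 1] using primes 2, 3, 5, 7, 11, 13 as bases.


Encode each element as an exponent of the corresponding prime:
  2^1 = 2
  3^1 = 3
  5^4 = 625
  7^1 = 7
Product = 2 * 3 * 625 * 7 = 26250

26250


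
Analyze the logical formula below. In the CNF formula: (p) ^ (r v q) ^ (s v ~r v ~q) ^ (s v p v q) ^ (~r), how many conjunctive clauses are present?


A CNF formula is a conjunction of clauses.
Clauses are separated by ^.
Counting the conjuncts: 5 clauses.

5


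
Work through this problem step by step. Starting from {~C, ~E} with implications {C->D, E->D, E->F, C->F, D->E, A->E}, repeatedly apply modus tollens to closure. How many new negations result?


Initial negated facts: {~C, ~E}
Apply modus tollens to closure:
  ~E and D->E  =>  ~D
  ~E and A->E  =>  ~A
Final negated: {~A, ~C, ~D, ~E}
New negations: {~A, ~D}
Count = 2

2


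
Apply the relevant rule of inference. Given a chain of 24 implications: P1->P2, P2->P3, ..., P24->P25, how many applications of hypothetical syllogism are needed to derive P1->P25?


With 24 implications in a chain connecting 25 propositions:
P1->P2, P2->P3, ..., P24->P25
Steps needed = (number of implications) - 1 = 24 - 1 = 23

23


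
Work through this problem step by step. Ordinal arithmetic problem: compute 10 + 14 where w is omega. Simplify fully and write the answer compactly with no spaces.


Compute 10 + 14.
Ordinal + is associative but NOT commutative; for finite n>0, n + w = w but w + n stays w+n.
Both operands finite; ordinal + agrees with natural +: 10 + 14 = 24.
Result = 24

24


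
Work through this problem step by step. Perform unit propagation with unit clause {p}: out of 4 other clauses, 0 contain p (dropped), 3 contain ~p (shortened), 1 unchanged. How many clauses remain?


Satisfied (removed): 0
Shortened (remain): 3
Unchanged (remain): 1
Remaining = 3 + 1 = 4

4


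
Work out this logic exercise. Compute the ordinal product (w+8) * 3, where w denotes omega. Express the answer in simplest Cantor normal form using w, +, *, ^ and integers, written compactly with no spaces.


Compute (w+8) * 3.
Ordinal * is associative and left-distributive over +, but NOT commutative; for finite n>1, n*w = w but w*n stays w*n.
(w+8) * 3 = (w+8) repeated 3 times. Each intermediate +8 is absorbed by the following w; only the last survives: w*3+8.
Result = w*3+8

w*3+8


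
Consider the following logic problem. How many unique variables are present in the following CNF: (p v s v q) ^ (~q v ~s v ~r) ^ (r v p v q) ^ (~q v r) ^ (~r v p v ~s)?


Identify each variable that appears in the formula.
Variables found: p, q, r, s
Count = 4

4


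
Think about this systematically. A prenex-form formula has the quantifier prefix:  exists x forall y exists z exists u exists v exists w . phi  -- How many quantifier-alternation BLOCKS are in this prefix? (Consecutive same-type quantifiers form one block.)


Quantifier-type sequence: E A E E E E  (A=forall, E=exists)
Group into maximal same-type runs:
  Ex1 | Ax1 | Ex4
Number of blocks = 3

3


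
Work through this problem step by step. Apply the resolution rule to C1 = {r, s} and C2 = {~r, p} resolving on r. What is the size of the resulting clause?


Remove r from C1 and ~r from C2.
C1 remainder: {s}
C2 remainder: {p}
Union (resolvent): {p, s}
Resolvent has 2 literal(s).

2


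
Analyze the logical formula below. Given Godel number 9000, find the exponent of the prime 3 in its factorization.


Factorize 9000 by dividing by 3 repeatedly.
Division steps: 3 divides 9000 exactly 2 time(s).
Exponent of 3 = 2

2


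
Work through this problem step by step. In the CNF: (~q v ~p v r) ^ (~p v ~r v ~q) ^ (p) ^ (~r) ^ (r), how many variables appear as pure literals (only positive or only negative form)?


Check each variable for pure literal status:
p: mixed (not pure)
q: pure negative
r: mixed (not pure)
Pure literal count = 1

1


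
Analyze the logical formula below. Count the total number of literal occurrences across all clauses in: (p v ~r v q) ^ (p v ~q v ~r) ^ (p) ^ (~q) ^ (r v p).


Counting literals in each clause:
Clause 1: 3 literal(s)
Clause 2: 3 literal(s)
Clause 3: 1 literal(s)
Clause 4: 1 literal(s)
Clause 5: 2 literal(s)
Total = 10

10


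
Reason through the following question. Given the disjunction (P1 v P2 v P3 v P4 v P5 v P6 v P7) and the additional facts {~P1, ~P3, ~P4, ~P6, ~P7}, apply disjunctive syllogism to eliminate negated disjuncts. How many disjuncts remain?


Original disjuncts (7): P1, P2, P3, P4, P5, P6, P7
Negated (eliminate): ~P1, ~P3, ~P4, ~P6, ~P7
Remaining disjuncts: P2, P5
Count = 7 - 5 = 2

2


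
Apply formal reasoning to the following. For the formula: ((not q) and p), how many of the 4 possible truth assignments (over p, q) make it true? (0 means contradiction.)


Check all 4 assignments:
p=0, q=0: 0
p=0, q=1: 0
p=1, q=0: 1
p=1, q=1: 0
Count of True = 1

1


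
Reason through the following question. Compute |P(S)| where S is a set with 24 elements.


The power set of a set with n elements has 2^n elements.
|P(S)| = 2^24 = 16777216

16777216


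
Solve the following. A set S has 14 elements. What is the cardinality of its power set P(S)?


The power set of a set with n elements has 2^n elements.
|P(S)| = 2^14 = 16384

16384


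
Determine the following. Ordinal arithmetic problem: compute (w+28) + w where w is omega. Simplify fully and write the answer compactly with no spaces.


Compute (w+28) + w.
Ordinal + is associative but NOT commutative; for finite n>0, n + w = w but w + n stays w+n.
(w+28) + w = w + (28+w) = w + w = w*2 (the finite tail 28 is absorbed by the right w).
Result = w*2

w*2


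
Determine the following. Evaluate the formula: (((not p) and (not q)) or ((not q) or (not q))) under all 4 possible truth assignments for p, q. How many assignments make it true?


Check all 4 assignments:
p=0, q=0: 1
p=0, q=1: 0
p=1, q=0: 1
p=1, q=1: 0
Count of True = 2

2


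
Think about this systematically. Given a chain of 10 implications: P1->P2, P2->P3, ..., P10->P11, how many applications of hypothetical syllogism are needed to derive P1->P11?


With 10 implications in a chain connecting 11 propositions:
P1->P2, P2->P3, ..., P10->P11
Steps needed = (number of implications) - 1 = 10 - 1 = 9

9


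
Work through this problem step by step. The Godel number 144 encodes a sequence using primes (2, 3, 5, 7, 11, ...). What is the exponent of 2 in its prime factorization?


Factorize 144 by dividing by 2 repeatedly.
Division steps: 2 divides 144 exactly 4 time(s).
Exponent of 2 = 4

4


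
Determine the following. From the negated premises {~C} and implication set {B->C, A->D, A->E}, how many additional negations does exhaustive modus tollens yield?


Initial negated facts: {~C}
Apply modus tollens to closure:
  ~C and B->C  =>  ~B
Final negated: {~B, ~C}
New negations: {~B}
Count = 1

1


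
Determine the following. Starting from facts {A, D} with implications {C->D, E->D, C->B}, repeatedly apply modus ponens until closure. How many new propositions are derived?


Initial facts: {A, D}
Apply modus ponens to closure:
  (no implication fires)
Final known: {A, D}
New propositions: {(none)}
Count = 0

0


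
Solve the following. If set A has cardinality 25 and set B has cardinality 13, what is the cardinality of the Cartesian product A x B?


The Cartesian product A x B contains all ordered pairs (a, b).
|A x B| = |A| * |B| = 25 * 13 = 325

325


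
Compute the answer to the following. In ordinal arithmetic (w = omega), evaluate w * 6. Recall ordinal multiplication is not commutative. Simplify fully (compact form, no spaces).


Compute w * 6.
Ordinal * is associative and left-distributive over +, but NOT commutative; for finite n>1, n*w = w but w*n stays w*n.
w * 6 means 6 copies of w concatenated: w*6.
Result = w*6

w*6


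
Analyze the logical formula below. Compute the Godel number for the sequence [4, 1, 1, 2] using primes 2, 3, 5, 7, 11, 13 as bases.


Encode each element as an exponent of the corresponding prime:
  2^4 = 16
  3^1 = 3
  5^1 = 5
  7^2 = 49
Product = 16 * 3 * 5 * 49 = 11760

11760


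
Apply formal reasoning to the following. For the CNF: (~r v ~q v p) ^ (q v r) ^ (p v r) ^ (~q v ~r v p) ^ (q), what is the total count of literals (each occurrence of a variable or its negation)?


Counting literals in each clause:
Clause 1: 3 literal(s)
Clause 2: 2 literal(s)
Clause 3: 2 literal(s)
Clause 4: 3 literal(s)
Clause 5: 1 literal(s)
Total = 11

11


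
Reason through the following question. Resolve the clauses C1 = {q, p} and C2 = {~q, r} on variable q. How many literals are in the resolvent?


Remove q from C1 and ~q from C2.
C1 remainder: {p}
C2 remainder: {r}
Union (resolvent): {p, r}
Resolvent has 2 literal(s).

2


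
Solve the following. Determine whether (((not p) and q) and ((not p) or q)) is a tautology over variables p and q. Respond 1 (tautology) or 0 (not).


Check all 4 assignments:
p=0, q=0: 0
p=0, q=1: 1
p=1, q=0: 0
p=1, q=1: 0
Satisfying count = 1/4.
Tautology iff count = 4: no.

0


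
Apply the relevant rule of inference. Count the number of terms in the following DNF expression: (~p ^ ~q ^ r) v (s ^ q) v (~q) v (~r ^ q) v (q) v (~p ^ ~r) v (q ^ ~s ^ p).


A DNF formula is a disjunction of terms (conjunctions).
Terms are separated by v.
Counting the disjuncts: 7 terms.

7


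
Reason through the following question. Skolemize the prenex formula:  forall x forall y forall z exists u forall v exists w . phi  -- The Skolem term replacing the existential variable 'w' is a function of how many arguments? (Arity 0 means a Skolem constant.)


Quantifier prefix: forall x forall y forall z exists u forall v exists w
'w' is existentially quantified at position 6.
Universal variables preceding it: x, y, z, v
Skolem function arity = 4

4


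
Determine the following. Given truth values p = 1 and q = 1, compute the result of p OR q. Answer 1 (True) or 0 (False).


p = 1, q = 1
Operation: p OR q
Evaluate: 1 OR 1 = 1

1


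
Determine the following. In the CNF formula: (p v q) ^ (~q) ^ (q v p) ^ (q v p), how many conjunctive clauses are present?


A CNF formula is a conjunction of clauses.
Clauses are separated by ^.
Counting the conjuncts: 4 clauses.

4


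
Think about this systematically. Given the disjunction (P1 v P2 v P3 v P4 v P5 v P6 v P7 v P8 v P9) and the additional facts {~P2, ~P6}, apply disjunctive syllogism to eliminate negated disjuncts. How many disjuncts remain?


Original disjuncts (9): P1, P2, P3, P4, P5, P6, P7, P8, P9
Negated (eliminate): ~P2, ~P6
Remaining disjuncts: P1, P3, P4, P5, P7, P8, P9
Count = 9 - 2 = 7

7
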